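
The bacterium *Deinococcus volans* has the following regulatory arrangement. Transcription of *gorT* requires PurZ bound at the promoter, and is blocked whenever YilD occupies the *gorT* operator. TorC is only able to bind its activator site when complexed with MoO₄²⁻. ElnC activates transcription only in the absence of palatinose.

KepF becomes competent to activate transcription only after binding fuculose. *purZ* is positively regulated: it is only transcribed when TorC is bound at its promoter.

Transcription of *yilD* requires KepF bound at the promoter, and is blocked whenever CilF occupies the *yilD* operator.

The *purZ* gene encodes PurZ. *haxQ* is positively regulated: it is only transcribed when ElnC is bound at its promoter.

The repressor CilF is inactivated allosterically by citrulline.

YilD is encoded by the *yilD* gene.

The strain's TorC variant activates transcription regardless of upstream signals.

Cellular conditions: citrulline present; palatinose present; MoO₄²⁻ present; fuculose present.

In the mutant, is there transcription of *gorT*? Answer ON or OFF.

TorC is constitutively active in this strain.
No repressor is bound and TorC is active, so *purZ* is transcribed.
So PurZ is produced and active.
Fuculose is present, so KepF is active.
Citrulline is present, so CilF is inactive.
No repressor is bound and KepF is active, so *yilD* is transcribed.
So YilD is produced and active.
With repressor YilD bound, *gorT* is not transcribed.

OFF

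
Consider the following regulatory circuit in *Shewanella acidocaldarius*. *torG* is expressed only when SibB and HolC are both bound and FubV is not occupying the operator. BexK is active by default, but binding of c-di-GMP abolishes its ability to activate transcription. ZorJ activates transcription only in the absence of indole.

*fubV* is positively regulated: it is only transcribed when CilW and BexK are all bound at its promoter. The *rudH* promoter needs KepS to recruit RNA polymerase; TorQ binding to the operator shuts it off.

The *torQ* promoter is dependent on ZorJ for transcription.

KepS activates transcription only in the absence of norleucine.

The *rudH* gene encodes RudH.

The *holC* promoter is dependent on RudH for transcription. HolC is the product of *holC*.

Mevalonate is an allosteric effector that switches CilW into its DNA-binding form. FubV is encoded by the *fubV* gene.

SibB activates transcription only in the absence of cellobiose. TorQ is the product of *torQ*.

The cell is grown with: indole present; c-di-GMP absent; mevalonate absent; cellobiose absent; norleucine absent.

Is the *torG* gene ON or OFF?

ON

Mevalonate is absent, so CilW is inactive.
c-di-GMP is absent, so BexK is active.
Required activator CilW is absent, so *fubV* is not transcribed.
So FubV is not produced.
Cellobiose is absent, so SibB is active.
Norleucine is absent, so KepS is active.
Indole is present, so ZorJ is inactive.
Required activator ZorJ is absent, so *torQ* is not transcribed.
So TorQ is not produced.
No repressor is bound and KepS is active, so *rudH* is transcribed.
So RudH is produced and active.
No repressor is bound and RudH is active, so *holC* is transcribed.
So HolC is produced and active.
No repressor is bound and SibB and HolC are active, so *torG* is transcribed.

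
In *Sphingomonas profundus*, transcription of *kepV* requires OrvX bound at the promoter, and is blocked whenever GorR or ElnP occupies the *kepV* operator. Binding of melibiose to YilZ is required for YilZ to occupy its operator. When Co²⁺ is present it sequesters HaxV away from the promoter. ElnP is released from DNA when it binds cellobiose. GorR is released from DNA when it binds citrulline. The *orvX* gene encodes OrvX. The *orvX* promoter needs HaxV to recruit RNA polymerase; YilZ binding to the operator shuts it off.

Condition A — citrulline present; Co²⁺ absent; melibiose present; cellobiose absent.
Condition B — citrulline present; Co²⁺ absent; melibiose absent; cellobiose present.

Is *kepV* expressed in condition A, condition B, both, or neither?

B only

Condition A:
Citrulline is present, so GorR is inactive.
Co²⁺ is absent, so HaxV is active.
Melibiose is present, so YilZ is active.
With repressor YilZ bound, *orvX* is not transcribed.
So OrvX is not produced.
Cellobiose is absent, so ElnP is active.
With repressor ElnP bound, *kepV* is not transcribed.
→ *kepV* is OFF in A.
Condition B:
Citrulline is present, so GorR is inactive.
Co²⁺ is absent, so HaxV is active.
Melibiose is absent, so YilZ is inactive.
No repressor is bound and HaxV is active, so *orvX* is transcribed.
So OrvX is produced and active.
Cellobiose is present, so ElnP is inactive.
No repressor is bound and OrvX is active, so *kepV* is transcribed.
→ *kepV* is ON in B.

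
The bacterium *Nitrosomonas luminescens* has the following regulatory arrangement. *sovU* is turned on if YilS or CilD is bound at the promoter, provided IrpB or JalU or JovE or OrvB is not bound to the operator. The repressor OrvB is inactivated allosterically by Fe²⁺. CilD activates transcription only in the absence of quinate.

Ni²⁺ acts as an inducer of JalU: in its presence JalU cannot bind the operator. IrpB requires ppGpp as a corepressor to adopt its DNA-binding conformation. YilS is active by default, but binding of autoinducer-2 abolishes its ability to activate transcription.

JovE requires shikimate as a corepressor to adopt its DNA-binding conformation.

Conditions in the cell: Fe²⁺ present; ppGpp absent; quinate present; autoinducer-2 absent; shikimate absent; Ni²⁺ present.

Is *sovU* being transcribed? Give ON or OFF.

ON

ppGpp is absent, so IrpB is inactive.
Ni²⁺ is present, so JalU is inactive.
Autoinducer-2 is absent, so YilS is active.
Quinate is present, so CilD is inactive.
Shikimate is absent, so JovE is inactive.
Fe²⁺ is present, so OrvB is inactive.
Activator YilS is present, so *sovU* is transcribed.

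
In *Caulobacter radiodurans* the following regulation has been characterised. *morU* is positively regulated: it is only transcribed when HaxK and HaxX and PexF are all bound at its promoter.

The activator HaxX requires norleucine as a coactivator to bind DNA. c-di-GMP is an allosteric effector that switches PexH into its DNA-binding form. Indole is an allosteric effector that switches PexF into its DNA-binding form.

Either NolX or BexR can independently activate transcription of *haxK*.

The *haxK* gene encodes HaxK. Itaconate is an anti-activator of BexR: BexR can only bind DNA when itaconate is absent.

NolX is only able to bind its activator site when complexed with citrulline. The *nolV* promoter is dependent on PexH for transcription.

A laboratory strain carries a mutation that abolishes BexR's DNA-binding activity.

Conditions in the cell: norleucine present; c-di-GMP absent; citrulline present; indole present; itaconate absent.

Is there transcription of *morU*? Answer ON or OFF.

ON

Citrulline is present, so NolX is active.
BexR is non-functional in this strain, so it has no effect.
Activator NolX is present, so *haxK* is transcribed.
So HaxK is produced and active.
Norleucine is present, so HaxX is active.
Indole is present, so PexF is active.
No repressor is bound and HaxK and HaxX and PexF are active, so *morU* is transcribed.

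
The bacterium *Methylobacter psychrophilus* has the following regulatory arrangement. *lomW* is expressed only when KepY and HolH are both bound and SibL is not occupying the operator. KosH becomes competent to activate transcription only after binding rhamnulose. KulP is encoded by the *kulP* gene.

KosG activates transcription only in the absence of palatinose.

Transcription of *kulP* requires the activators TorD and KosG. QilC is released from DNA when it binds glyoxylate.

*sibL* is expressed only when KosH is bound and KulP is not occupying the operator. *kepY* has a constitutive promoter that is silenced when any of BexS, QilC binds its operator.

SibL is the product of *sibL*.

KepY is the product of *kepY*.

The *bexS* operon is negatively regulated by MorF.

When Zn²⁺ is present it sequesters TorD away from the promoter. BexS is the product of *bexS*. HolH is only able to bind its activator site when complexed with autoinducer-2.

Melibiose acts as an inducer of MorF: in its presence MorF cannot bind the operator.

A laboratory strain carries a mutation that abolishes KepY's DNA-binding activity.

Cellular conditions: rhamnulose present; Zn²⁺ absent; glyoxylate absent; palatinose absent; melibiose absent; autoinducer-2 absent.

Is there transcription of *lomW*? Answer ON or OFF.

OFF

KepY is non-functional in this strain, so it has no effect.
Rhamnulose is present, so KosH is active.
Zn²⁺ is absent, so TorD is active.
Palatinose is absent, so KosG is active.
No repressor is bound and TorD and KosG are active, so *kulP* is transcribed.
So KulP is produced and active.
With repressor KulP bound, *sibL* is not transcribed.
So SibL is not produced.
Autoinducer-2 is absent, so HolH is inactive.
Required activator KepY is absent, so *lomW* is not transcribed.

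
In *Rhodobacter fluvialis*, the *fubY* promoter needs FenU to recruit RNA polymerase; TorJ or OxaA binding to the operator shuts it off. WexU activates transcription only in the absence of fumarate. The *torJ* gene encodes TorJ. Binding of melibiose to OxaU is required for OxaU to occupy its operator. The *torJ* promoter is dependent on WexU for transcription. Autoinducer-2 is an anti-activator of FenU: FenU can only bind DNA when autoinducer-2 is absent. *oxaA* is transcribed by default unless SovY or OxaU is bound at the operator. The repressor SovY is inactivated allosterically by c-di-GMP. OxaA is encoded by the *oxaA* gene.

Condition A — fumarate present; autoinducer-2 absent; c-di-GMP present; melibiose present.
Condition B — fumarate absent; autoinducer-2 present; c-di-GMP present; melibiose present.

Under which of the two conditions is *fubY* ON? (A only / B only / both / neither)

Condition A:
Fumarate is present, so WexU is inactive.
Required activator WexU is absent, so *torJ* is not transcribed.
So TorJ is not produced.
Autoinducer-2 is absent, so FenU is active.
c-di-GMP is present, so SovY is inactive.
Melibiose is present, so OxaU is active.
With repressor OxaU bound, *oxaA* is not transcribed.
So OxaA is not produced.
No repressor is bound and FenU is active, so *fubY* is transcribed.
→ *fubY* is ON in A.
Condition B:
Fumarate is absent, so WexU is active.
No repressor is bound and WexU is active, so *torJ* is transcribed.
So TorJ is produced and active.
Autoinducer-2 is present, so FenU is inactive.
c-di-GMP is present, so SovY is inactive.
Melibiose is present, so OxaU is active.
With repressor OxaU bound, *oxaA* is not transcribed.
So OxaA is not produced.
With repressor TorJ bound, *fubY* is not transcribed.
→ *fubY* is OFF in B.

A only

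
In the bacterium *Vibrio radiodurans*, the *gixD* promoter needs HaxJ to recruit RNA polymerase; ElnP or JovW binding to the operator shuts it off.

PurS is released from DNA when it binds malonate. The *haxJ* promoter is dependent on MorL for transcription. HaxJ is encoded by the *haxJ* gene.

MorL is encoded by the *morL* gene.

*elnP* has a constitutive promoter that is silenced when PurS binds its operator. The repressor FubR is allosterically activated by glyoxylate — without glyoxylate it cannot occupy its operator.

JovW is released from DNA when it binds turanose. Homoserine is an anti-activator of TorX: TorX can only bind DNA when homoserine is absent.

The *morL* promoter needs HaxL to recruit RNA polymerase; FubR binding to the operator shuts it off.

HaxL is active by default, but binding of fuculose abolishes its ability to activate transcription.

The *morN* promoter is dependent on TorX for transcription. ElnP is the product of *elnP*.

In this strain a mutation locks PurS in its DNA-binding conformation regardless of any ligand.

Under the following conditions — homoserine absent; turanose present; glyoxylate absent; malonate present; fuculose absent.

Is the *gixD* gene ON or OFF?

ON

PurS is constitutively active in this strain.
With repressor PurS bound, *elnP* is not transcribed.
So ElnP is not produced.
Turanose is present, so JovW is inactive.
Glyoxylate is absent, so FubR is inactive.
Fuculose is absent, so HaxL is active.
No repressor is bound and HaxL is active, so *morL* is transcribed.
So MorL is produced and active.
No repressor is bound and MorL is active, so *haxJ* is transcribed.
So HaxJ is produced and active.
No repressor is bound and HaxJ is active, so *gixD* is transcribed.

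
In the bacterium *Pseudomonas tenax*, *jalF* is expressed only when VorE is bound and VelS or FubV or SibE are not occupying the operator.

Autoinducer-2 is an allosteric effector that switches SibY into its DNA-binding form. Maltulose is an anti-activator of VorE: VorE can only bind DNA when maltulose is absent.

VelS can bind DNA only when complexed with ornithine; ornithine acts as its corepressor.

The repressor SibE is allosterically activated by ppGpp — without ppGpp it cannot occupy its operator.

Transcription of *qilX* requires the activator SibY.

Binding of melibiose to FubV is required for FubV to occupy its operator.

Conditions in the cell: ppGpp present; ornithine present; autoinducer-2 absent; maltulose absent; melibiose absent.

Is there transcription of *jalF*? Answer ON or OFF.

OFF

Ornithine is present, so VelS is active.
Melibiose is absent, so FubV is inactive.
Maltulose is absent, so VorE is active.
ppGpp is present, so SibE is active.
With repressor VelS bound, *jalF* is not transcribed.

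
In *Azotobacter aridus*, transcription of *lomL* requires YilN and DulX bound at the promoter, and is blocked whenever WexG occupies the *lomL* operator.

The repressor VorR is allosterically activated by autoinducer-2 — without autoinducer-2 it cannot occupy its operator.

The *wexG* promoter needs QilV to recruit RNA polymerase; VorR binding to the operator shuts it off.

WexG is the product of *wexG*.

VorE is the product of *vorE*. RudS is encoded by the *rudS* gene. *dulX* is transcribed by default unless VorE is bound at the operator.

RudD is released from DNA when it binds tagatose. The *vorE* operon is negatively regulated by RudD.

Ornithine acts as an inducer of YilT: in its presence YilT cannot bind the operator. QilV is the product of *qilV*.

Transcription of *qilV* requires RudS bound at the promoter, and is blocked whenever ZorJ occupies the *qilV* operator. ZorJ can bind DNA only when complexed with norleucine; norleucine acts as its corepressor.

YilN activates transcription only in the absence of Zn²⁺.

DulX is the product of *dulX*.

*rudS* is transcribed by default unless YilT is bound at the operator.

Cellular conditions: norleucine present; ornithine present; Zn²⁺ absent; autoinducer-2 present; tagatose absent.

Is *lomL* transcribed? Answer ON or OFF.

ON

Zn²⁺ is absent, so YilN is active.
Tagatose is absent, so RudD is active.
With repressor RudD bound, *vorE* is not transcribed.
So VorE is not produced.
With no repressor bound, *dulX* is transcribed.
So DulX is produced and active.
Autoinducer-2 is present, so VorR is active.
Ornithine is present, so YilT is inactive.
With no repressor bound, *rudS* is transcribed.
So RudS is produced and active.
Norleucine is present, so ZorJ is active.
With repressor ZorJ bound, *qilV* is not transcribed.
So QilV is not produced.
With repressor VorR bound, *wexG* is not transcribed.
So WexG is not produced.
No repressor is bound and YilN and DulX are active, so *lomL* is transcribed.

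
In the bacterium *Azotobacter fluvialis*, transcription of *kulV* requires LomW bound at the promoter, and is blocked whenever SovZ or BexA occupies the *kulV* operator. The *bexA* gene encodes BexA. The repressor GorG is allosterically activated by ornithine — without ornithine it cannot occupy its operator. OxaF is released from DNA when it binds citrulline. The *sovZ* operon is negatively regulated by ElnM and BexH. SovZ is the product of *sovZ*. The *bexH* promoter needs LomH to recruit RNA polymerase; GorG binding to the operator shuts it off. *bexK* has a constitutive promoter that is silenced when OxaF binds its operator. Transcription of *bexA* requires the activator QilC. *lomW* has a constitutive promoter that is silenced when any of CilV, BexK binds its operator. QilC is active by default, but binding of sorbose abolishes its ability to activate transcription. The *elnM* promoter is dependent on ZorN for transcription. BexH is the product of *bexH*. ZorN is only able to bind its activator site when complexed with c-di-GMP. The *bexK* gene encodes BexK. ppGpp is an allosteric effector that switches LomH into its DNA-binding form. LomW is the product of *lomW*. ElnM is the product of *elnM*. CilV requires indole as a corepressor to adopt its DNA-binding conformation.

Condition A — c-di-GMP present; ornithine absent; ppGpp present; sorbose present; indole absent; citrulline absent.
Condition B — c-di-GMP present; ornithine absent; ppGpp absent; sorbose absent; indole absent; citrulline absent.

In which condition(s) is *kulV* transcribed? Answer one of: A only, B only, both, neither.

Condition A:
c-di-GMP is present, so ZorN is active.
No repressor is bound and ZorN is active, so *elnM* is transcribed.
So ElnM is produced and active.
Ornithine is absent, so GorG is inactive.
ppGpp is present, so LomH is active.
No repressor is bound and LomH is active, so *bexH* is transcribed.
So BexH is produced and active.
With repressor ElnM bound, *sovZ* is not transcribed.
So SovZ is not produced.
Sorbose is present, so QilC is inactive.
Required activator QilC is absent, so *bexA* is not transcribed.
So BexA is not produced.
Indole is absent, so CilV is inactive.
Citrulline is absent, so OxaF is active.
With repressor OxaF bound, *bexK* is not transcribed.
So BexK is not produced.
With no repressor bound, *lomW* is transcribed.
So LomW is produced and active.
No repressor is bound and LomW is active, so *kulV* is transcribed.
→ *kulV* is ON in A.
Condition B:
c-di-GMP is present, so ZorN is active.
No repressor is bound and ZorN is active, so *elnM* is transcribed.
So ElnM is produced and active.
Ornithine is absent, so GorG is inactive.
ppGpp is absent, so LomH is inactive.
Required activator LomH is absent, so *bexH* is not transcribed.
So BexH is not produced.
With repressor ElnM bound, *sovZ* is not transcribed.
So SovZ is not produced.
Sorbose is absent, so QilC is active.
No repressor is bound and QilC is active, so *bexA* is transcribed.
So BexA is produced and active.
Indole is absent, so CilV is inactive.
Citrulline is absent, so OxaF is active.
With repressor OxaF bound, *bexK* is not transcribed.
So BexK is not produced.
With no repressor bound, *lomW* is transcribed.
So LomW is produced and active.
With repressor BexA bound, *kulV* is not transcribed.
→ *kulV* is OFF in B.

A only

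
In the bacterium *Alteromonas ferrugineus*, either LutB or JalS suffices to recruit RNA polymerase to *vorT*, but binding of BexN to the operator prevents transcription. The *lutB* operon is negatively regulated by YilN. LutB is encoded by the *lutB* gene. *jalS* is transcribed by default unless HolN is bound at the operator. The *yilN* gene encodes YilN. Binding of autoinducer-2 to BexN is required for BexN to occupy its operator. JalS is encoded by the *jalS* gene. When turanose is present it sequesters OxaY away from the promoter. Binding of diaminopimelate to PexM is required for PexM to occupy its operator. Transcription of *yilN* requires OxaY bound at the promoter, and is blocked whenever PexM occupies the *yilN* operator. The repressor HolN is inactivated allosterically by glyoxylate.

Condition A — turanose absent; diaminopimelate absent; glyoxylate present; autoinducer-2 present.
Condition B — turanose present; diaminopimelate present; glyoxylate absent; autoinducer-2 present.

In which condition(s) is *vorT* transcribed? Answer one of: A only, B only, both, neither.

neither

Condition A:
Turanose is absent, so OxaY is active.
Diaminopimelate is absent, so PexM is inactive.
No repressor is bound and OxaY is active, so *yilN* is transcribed.
So YilN is produced and active.
With repressor YilN bound, *lutB* is not transcribed.
So LutB is not produced.
Glyoxylate is present, so HolN is inactive.
With no repressor bound, *jalS* is transcribed.
So JalS is produced and active.
Autoinducer-2 is present, so BexN is active.
With repressor BexN bound, *vorT* is not transcribed.
→ *vorT* is OFF in A.
Condition B:
Turanose is present, so OxaY is inactive.
Diaminopimelate is present, so PexM is active.
With repressor PexM bound, *yilN* is not transcribed.
So YilN is not produced.
With no repressor bound, *lutB* is transcribed.
So LutB is produced and active.
Glyoxylate is absent, so HolN is active.
With repressor HolN bound, *jalS* is not transcribed.
So JalS is not produced.
Autoinducer-2 is present, so BexN is active.
With repressor BexN bound, *vorT* is not transcribed.
→ *vorT* is OFF in B.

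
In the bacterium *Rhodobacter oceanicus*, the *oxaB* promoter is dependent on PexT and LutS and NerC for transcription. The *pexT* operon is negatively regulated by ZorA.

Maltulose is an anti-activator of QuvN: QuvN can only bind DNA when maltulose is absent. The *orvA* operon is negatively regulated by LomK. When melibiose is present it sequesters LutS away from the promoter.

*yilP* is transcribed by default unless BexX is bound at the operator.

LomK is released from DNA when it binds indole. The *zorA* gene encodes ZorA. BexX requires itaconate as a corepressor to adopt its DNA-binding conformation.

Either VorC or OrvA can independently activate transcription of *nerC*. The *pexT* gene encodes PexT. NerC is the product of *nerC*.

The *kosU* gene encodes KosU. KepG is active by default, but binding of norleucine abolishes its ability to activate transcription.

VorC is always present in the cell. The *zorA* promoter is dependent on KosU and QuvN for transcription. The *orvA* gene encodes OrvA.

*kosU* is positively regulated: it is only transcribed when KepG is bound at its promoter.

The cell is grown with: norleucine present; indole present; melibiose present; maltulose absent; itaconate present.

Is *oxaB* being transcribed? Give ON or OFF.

OFF

Norleucine is present, so KepG is inactive.
Required activator KepG is absent, so *kosU* is not transcribed.
So KosU is not produced.
Maltulose is absent, so QuvN is active.
Required activator KosU is absent, so *zorA* is not transcribed.
So ZorA is not produced.
With no repressor bound, *pexT* is transcribed.
So PexT is produced and active.
Melibiose is present, so LutS is inactive.
VorC is produced constitutively and is active.
Indole is present, so LomK is inactive.
With no repressor bound, *orvA* is transcribed.
So OrvA is produced and active.
Activator VorC is present, so *nerC* is transcribed.
So NerC is produced and active.
Required activator LutS is absent, so *oxaB* is not transcribed.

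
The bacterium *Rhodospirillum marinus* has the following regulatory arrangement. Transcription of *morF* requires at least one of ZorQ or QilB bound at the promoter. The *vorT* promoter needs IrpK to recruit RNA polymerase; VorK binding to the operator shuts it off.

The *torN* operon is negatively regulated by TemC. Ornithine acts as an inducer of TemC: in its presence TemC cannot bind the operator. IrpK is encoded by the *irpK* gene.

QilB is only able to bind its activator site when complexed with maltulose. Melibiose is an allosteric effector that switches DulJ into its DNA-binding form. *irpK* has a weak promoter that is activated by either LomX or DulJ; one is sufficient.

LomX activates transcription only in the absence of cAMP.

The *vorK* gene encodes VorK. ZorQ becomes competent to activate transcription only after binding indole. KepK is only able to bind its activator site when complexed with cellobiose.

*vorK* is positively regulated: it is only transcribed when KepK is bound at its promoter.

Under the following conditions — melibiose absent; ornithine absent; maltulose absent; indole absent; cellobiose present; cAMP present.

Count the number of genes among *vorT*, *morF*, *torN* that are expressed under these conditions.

0

cAMP is present, so LomX is inactive.
Melibiose is absent, so DulJ is inactive.
No activator is available at the *irpK* promoter, so *irpK* is not transcribed.
So IrpK is not produced.
Cellobiose is present, so KepK is active.
No repressor is bound and KepK is active, so *vorK* is transcribed.
So VorK is produced and active.
With repressor VorK bound, *vorT* is not transcribed.
→ *vorT* is OFF.
Indole is absent, so ZorQ is inactive.
Maltulose is absent, so QilB is inactive.
No activator is available at the *morF* promoter, so *morF* is not transcribed.
→ *morF* is OFF.
Ornithine is absent, so TemC is active.
With repressor TemC bound, *torN* is not transcribed.
→ *torN* is OFF.
0 of the 3 genes are transcribed.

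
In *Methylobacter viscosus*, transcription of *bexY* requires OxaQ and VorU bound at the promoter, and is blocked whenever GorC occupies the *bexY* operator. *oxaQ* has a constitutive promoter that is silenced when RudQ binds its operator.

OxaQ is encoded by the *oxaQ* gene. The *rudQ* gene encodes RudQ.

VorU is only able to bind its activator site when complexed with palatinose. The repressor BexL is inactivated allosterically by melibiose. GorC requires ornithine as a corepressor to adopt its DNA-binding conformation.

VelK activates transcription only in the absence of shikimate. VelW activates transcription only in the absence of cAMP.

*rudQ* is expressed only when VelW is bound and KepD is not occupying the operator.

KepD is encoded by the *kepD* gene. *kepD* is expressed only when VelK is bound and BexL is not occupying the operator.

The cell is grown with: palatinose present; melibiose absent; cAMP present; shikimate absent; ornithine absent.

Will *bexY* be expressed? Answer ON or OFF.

ON

cAMP is present, so VelW is inactive.
Shikimate is absent, so VelK is active.
Melibiose is absent, so BexL is active.
With repressor BexL bound, *kepD* is not transcribed.
So KepD is not produced.
Required activator VelW is absent, so *rudQ* is not transcribed.
So RudQ is not produced.
With no repressor bound, *oxaQ* is transcribed.
So OxaQ is produced and active.
Palatinose is present, so VorU is active.
Ornithine is absent, so GorC is inactive.
No repressor is bound and OxaQ and VorU are active, so *bexY* is transcribed.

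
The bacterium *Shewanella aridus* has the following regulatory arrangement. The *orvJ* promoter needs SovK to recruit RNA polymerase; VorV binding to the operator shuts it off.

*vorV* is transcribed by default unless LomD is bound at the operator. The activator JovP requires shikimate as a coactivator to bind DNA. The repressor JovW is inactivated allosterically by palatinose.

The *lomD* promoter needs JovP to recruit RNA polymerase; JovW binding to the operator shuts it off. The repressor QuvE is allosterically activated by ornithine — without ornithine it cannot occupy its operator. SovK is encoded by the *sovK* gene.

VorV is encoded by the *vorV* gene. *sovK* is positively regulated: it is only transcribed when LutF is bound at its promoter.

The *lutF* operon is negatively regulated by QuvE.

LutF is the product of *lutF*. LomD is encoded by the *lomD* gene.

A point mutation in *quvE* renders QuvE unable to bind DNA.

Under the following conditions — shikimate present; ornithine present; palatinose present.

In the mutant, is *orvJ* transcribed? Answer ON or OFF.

QuvE is non-functional in this strain, so it has no effect.
With no repressor bound, *lutF* is transcribed.
So LutF is produced and active.
No repressor is bound and LutF is active, so *sovK* is transcribed.
So SovK is produced and active.
Shikimate is present, so JovP is active.
Palatinose is present, so JovW is inactive.
No repressor is bound and JovP is active, so *lomD* is transcribed.
So LomD is produced and active.
With repressor LomD bound, *vorV* is not transcribed.
So VorV is not produced.
No repressor is bound and SovK is active, so *orvJ* is transcribed.

ON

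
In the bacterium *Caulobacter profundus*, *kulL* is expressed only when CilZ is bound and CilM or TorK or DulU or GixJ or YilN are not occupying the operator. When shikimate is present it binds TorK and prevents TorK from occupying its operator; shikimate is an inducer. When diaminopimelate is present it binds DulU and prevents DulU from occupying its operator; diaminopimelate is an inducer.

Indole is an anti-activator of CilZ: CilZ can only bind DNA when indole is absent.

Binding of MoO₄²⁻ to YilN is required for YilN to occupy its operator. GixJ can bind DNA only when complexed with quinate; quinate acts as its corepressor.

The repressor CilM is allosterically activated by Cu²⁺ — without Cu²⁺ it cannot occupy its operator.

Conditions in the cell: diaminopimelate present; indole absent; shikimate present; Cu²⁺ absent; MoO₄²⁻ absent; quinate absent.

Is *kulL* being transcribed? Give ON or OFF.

Cu²⁺ is absent, so CilM is inactive.
Shikimate is present, so TorK is inactive.
Diaminopimelate is present, so DulU is inactive.
Indole is absent, so CilZ is active.
Quinate is absent, so GixJ is inactive.
MoO₄²⁻ is absent, so YilN is inactive.
No repressor is bound and CilZ is active, so *kulL* is transcribed.

ON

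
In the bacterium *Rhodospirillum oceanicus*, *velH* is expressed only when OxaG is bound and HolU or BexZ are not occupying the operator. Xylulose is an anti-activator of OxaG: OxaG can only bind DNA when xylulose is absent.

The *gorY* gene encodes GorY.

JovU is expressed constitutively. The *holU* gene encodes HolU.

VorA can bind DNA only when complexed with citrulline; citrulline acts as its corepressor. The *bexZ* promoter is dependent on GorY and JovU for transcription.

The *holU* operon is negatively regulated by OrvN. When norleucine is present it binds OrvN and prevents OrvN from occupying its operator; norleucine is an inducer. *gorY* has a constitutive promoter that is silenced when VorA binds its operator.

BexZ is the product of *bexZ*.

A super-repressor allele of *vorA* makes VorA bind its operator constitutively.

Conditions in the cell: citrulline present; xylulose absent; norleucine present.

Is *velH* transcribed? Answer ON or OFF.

OFF

Xylulose is absent, so OxaG is active.
Norleucine is present, so OrvN is inactive.
With no repressor bound, *holU* is transcribed.
So HolU is produced and active.
VorA is constitutively active in this strain.
With repressor VorA bound, *gorY* is not transcribed.
So GorY is not produced.
JovU is produced constitutively and is active.
Required activator GorY is absent, so *bexZ* is not transcribed.
So BexZ is not produced.
With repressor HolU bound, *velH* is not transcribed.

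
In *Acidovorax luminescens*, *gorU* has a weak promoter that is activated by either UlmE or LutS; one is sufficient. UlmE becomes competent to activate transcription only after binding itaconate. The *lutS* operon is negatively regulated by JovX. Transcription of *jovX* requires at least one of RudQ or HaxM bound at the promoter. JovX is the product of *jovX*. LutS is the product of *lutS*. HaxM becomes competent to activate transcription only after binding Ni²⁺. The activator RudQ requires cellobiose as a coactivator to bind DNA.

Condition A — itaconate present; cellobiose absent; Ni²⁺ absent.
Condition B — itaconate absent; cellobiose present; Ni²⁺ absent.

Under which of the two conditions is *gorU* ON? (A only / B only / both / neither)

A only

Condition A:
Itaconate is present, so UlmE is active.
Cellobiose is absent, so RudQ is inactive.
Ni²⁺ is absent, so HaxM is inactive.
No activator is available at the *jovX* promoter, so *jovX* is not transcribed.
So JovX is not produced.
With no repressor bound, *lutS* is transcribed.
So LutS is produced and active.
Activator UlmE is present, so *gorU* is transcribed.
→ *gorU* is ON in A.
Condition B:
Itaconate is absent, so UlmE is inactive.
Cellobiose is present, so RudQ is active.
Ni²⁺ is absent, so HaxM is inactive.
Activator RudQ is present, so *jovX* is transcribed.
So JovX is produced and active.
With repressor JovX bound, *lutS* is not transcribed.
So LutS is not produced.
No activator is available at the *gorU* promoter, so *gorU* is not transcribed.
→ *gorU* is OFF in B.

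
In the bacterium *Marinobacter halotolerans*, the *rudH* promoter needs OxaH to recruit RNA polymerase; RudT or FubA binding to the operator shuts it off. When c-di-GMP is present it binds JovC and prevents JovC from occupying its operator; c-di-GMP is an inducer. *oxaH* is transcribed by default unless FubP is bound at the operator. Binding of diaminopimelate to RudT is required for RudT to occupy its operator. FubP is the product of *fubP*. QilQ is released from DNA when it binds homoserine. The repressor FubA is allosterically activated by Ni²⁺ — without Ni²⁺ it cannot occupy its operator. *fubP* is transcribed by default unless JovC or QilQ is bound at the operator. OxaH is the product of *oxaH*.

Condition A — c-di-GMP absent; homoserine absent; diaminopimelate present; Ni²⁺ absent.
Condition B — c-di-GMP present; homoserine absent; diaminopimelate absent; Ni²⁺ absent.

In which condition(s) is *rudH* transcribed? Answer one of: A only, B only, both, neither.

Condition A:
c-di-GMP is absent, so JovC is active.
Homoserine is absent, so QilQ is active.
With repressor JovC bound, *fubP* is not transcribed.
So FubP is not produced.
With no repressor bound, *oxaH* is transcribed.
So OxaH is produced and active.
Diaminopimelate is present, so RudT is active.
Ni²⁺ is absent, so FubA is inactive.
With repressor RudT bound, *rudH* is not transcribed.
→ *rudH* is OFF in A.
Condition B:
c-di-GMP is present, so JovC is inactive.
Homoserine is absent, so QilQ is active.
With repressor QilQ bound, *fubP* is not transcribed.
So FubP is not produced.
With no repressor bound, *oxaH* is transcribed.
So OxaH is produced and active.
Diaminopimelate is absent, so RudT is inactive.
Ni²⁺ is absent, so FubA is inactive.
No repressor is bound and OxaH is active, so *rudH* is transcribed.
→ *rudH* is ON in B.

B only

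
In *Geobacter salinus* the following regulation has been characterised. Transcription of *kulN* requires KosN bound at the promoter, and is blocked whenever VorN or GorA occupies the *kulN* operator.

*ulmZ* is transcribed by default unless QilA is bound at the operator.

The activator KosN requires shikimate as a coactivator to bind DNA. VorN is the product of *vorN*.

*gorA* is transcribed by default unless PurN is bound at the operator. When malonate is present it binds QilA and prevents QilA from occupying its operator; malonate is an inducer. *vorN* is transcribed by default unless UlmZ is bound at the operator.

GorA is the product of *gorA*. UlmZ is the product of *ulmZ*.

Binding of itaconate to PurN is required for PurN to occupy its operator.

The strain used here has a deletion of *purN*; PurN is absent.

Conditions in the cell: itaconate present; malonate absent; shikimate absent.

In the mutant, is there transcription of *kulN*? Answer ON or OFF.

Malonate is absent, so QilA is active.
With repressor QilA bound, *ulmZ* is not transcribed.
So UlmZ is not produced.
With no repressor bound, *vorN* is transcribed.
So VorN is produced and active.
PurN is non-functional in this strain, so it has no effect.
With no repressor bound, *gorA* is transcribed.
So GorA is produced and active.
Shikimate is absent, so KosN is inactive.
With repressor VorN bound, *kulN* is not transcribed.

OFF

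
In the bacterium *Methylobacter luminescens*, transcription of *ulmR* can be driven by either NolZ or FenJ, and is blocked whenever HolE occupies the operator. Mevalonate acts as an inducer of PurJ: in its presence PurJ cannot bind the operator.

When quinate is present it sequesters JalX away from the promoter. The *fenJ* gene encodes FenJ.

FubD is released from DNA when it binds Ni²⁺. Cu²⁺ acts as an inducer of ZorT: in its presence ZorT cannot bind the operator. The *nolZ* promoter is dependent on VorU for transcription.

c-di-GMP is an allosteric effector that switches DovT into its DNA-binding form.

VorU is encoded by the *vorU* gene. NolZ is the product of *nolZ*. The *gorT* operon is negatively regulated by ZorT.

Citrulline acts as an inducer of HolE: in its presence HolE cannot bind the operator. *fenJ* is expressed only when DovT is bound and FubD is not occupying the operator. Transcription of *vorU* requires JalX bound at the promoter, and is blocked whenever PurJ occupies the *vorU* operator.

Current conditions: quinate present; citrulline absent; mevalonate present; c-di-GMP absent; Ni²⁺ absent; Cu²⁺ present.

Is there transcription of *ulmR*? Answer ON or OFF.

Mevalonate is present, so PurJ is inactive.
Quinate is present, so JalX is inactive.
Required activator JalX is absent, so *vorU* is not transcribed.
So VorU is not produced.
Required activator VorU is absent, so *nolZ* is not transcribed.
So NolZ is not produced.
Citrulline is absent, so HolE is active.
c-di-GMP is absent, so DovT is inactive.
Ni²⁺ is absent, so FubD is active.
With repressor FubD bound, *fenJ* is not transcribed.
So FenJ is not produced.
With repressor HolE bound, *ulmR* is not transcribed.

OFF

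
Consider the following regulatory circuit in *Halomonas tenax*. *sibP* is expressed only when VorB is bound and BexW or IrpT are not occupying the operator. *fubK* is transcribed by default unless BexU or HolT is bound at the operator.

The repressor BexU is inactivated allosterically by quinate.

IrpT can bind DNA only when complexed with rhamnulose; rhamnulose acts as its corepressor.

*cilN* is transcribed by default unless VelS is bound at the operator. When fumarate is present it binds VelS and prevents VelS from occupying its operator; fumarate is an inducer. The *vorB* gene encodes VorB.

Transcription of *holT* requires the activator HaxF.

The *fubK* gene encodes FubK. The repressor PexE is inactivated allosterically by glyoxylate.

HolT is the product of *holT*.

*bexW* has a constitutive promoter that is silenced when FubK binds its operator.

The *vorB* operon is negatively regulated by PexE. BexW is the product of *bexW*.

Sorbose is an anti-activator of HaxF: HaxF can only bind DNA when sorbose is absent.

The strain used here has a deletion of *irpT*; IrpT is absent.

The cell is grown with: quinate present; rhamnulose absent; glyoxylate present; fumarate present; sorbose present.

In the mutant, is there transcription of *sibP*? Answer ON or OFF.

ON

Quinate is present, so BexU is inactive.
Sorbose is present, so HaxF is inactive.
Required activator HaxF is absent, so *holT* is not transcribed.
So HolT is not produced.
With no repressor bound, *fubK* is transcribed.
So FubK is produced and active.
With repressor FubK bound, *bexW* is not transcribed.
So BexW is not produced.
IrpT is non-functional in this strain, so it has no effect.
Glyoxylate is present, so PexE is inactive.
With no repressor bound, *vorB* is transcribed.
So VorB is produced and active.
No repressor is bound and VorB is active, so *sibP* is transcribed.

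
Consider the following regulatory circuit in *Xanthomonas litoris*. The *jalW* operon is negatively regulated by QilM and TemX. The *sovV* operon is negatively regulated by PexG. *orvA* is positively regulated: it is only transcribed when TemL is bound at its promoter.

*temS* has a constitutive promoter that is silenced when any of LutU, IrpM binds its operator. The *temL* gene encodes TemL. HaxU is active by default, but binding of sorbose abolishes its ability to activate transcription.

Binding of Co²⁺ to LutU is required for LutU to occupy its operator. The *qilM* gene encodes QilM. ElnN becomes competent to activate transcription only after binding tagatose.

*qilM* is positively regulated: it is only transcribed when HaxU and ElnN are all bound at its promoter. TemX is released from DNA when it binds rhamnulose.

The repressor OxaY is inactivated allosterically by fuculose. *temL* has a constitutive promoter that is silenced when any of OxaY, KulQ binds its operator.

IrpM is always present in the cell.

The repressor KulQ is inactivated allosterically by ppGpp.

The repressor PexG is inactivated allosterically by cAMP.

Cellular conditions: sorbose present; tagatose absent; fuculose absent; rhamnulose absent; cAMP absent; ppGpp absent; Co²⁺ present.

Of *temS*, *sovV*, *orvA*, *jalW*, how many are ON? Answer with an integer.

0

Co²⁺ is present, so LutU is active.
IrpM is produced constitutively and is active.
With repressor LutU bound, *temS* is not transcribed.
→ *temS* is OFF.
cAMP is absent, so PexG is active.
With repressor PexG bound, *sovV* is not transcribed.
→ *sovV* is OFF.
Fuculose is absent, so OxaY is active.
ppGpp is absent, so KulQ is active.
With repressor OxaY bound, *temL* is not transcribed.
So TemL is not produced.
Required activator TemL is absent, so *orvA* is not transcribed.
→ *orvA* is OFF.
Sorbose is present, so HaxU is inactive.
Tagatose is absent, so ElnN is inactive.
Required activator HaxU is absent, so *qilM* is not transcribed.
So QilM is not produced.
Rhamnulose is absent, so TemX is active.
With repressor TemX bound, *jalW* is not transcribed.
→ *jalW* is OFF.
0 of the 4 genes are transcribed.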